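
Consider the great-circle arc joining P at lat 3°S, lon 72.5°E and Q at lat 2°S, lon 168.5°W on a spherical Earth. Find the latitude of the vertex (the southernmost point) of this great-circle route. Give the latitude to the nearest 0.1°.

The great circle lies in the plane with unit normal n̂ = (p₁ × p₂)/|p₁ × p₂|.
Here n̂_z ≈ +0.996; the vertex latitude is φ_max = arccos|n̂_z| ≈ 5.0°.
Check via Clairaut: cos φ_max = |cos φ₁| · sin C = cos(3.0°)·sin(93.9°) ≈ 0.996, again giving ≈ 5.0°.

≈ 5.0°S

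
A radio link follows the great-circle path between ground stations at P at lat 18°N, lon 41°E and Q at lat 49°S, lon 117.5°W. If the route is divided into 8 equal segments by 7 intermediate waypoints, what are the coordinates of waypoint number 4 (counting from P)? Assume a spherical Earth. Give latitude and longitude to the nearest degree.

≈ lat 47°S, lon 6°E

From cos δ = sin φ₁ sin φ₂ + cos φ₁ cos φ₂ cos Δλ, the central angle is δ ≈ 2.521 rad (144.5°).
Interpolate at f = 4/8 with slerp weights a = sin((1−f)δ)/sin δ ≈ 1.638, b = sin(fδ)/sin δ ≈ 1.638.
p = a·p₁ + b·p₂ ≈ (0.680, 0.069, -0.730); φ = arcsin(p_z) ≈ -46.91°, λ = atan2(p_y, p_x) ≈ 5.78°.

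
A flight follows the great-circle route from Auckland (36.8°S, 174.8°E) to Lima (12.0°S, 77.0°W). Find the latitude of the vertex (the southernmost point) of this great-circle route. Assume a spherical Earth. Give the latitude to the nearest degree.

≈ 41°S

The great circle lies in the plane with unit normal n̂ = (p₁ × p₂)/|p₁ × p₂|.
Here n̂_z ≈ +0.749; the vertex latitude is φ_max = arccos|n̂_z| ≈ 41.5°.
Check via Clairaut: cos φ_max = |cos φ₁| · sin C = cos(36.8°)·sin(110.6°) ≈ 0.749, again giving ≈ 41.5°.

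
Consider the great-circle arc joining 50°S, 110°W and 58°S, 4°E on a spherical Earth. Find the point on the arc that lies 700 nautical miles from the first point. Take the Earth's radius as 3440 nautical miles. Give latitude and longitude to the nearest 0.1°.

≈ 59.0°S, 97.2°W

Convert each endpoint to a unit vector on the sphere (x = cos φ cos λ, y = cos φ sin λ, z = sin φ).
The central angle between the endpoints is δ = arccos(p₁·p₂) ≈ 1.034 rad (59.3°). The total great-circle distance is δ·R ≈ 1.034 × 3440 ≈ 3558 nmi, so the target fraction is f = 700/3558 ≈ 0.197.
Interpolate at f ≈ 0.197 with slerp weights a = sin((1−f)δ)/sin δ ≈ 0.859, b = sin(fδ)/sin δ ≈ 0.235.
p = a·p₁ + b·p₂ ≈ (-0.065, -0.510, -0.858); φ = arcsin(p_z) ≈ -59.05°, λ = atan2(p_y, p_x) ≈ -97.22°.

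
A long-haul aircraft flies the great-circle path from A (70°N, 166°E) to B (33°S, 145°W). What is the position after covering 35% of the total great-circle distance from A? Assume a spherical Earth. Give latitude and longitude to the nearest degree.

≈ (36°N, 163°W)

Write both endpoints as unit vectors p₁, p₂ with components (cos φ cos λ, cos φ sin λ, sin φ).
The central angle between the endpoints is δ = arccos(p₁·p₂) ≈ 1.900 rad (108.9°).
Interpolate at f = 0.35 with slerp weights a = sin((1−f)δ)/sin δ ≈ 0.998, b = sin(fδ)/sin δ ≈ 0.652.
p = a·p₁ + b·p₂ ≈ (-0.779, -0.231, 0.582); φ = arcsin(p_z) ≈ 35.63°, λ = atan2(p_y, p_x) ≈ -163.48°.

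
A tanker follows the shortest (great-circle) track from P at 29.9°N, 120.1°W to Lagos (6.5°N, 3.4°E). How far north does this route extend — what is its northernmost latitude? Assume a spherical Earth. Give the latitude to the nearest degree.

The great circle lies in the plane with unit normal n̂ = (p₁ × p₂)/|p₁ × p₂|.
Here n̂_z ≈ +0.791; the vertex latitude is φ_max = arccos|n̂_z| ≈ 37.7°.

≈ 38°N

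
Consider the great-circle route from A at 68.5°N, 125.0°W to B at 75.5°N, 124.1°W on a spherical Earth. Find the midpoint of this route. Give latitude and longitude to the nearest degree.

Convert each endpoint to a unit vector on the sphere (x = cos φ cos λ, y = cos φ sin λ, z = sin φ).
The central angle between the endpoints is δ = arccos(p₁·p₂) ≈ 0.122 rad (7.0°).
Interpolate at f = 1/2 with slerp weights a = sin((1−f)δ)/sin δ ≈ 0.501, b = sin(fδ)/sin δ ≈ 0.501.
p = a·p₁ + b·p₂ ≈ (-0.176, -0.254, 0.951); φ = arcsin(p_z) ≈ 72.00°, λ = atan2(p_y, p_x) ≈ -124.63°.

≈ 72°N, 125°W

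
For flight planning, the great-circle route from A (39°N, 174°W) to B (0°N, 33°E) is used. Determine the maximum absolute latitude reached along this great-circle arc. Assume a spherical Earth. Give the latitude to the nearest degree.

≈ 61°N

The great circle lies in the plane with unit normal n̂ = (p₁ × p₂)/|p₁ × p₂|.
Here n̂_z ≈ -0.489; the vertex latitude is φ_max = arccos|n̂_z| ≈ 60.7°.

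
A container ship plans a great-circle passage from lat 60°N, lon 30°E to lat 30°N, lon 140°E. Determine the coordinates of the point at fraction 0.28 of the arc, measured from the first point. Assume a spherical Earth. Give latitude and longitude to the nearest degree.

Write both endpoints as unit vectors p₁, p₂ with components (cos φ cos λ, cos φ sin λ, sin φ).
The central angle between the endpoints is δ = arccos(p₁·p₂) ≈ 1.282 rad (73.4°).
Interpolate at f = 0.28 with slerp weights a = sin((1−f)δ)/sin δ ≈ 0.832, b = sin(fδ)/sin δ ≈ 0.366.
p = a·p₁ + b·p₂ ≈ (0.117, 0.412, 0.904); φ = arcsin(p_z) ≈ 64.64°, λ = atan2(p_y, p_x) ≈ 74.13°.

≈ lat 65°N, lon 74°E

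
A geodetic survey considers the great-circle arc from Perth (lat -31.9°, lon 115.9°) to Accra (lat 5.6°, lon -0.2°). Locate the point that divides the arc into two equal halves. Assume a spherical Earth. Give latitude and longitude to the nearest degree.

≈ lat -24°, lon 51°

From cos δ = sin φ₁ sin φ₂ + cos φ₁ cos φ₂ cos Δλ, the central angle is δ ≈ 2.008 rad (115.0°).
Interpolate at f = 1/2 with slerp weights a = sin((1−f)δ)/sin δ ≈ 0.931, b = sin(fδ)/sin δ ≈ 0.931.
p = a·p₁ + b·p₂ ≈ (0.581, 0.708, -0.401); φ = arcsin(p_z) ≈ -23.65°, λ = atan2(p_y, p_x) ≈ 50.60°.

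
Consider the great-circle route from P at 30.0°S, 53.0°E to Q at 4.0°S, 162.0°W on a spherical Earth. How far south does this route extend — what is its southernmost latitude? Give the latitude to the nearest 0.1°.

The great circle lies in the plane with unit normal n̂ = (p₁ × p₂)/|p₁ × p₂|.
Here n̂_z ≈ +0.670; the vertex latitude is φ_max = arccos|n̂_z| ≈ 47.9°.

≈ 47.9°S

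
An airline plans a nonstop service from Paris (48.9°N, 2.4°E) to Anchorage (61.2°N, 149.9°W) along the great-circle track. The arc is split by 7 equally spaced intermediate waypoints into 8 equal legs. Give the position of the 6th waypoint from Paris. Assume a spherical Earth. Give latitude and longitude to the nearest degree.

≈ (76°N, 126°W)

From cos δ = sin φ₁ sin φ₂ + cos φ₁ cos φ₂ cos Δλ, the central angle is δ ≈ 1.181 rad (67.7°).
Interpolate at f = 6/8 with slerp weights a = sin((1−f)δ)/sin δ ≈ 0.315, b = sin(fδ)/sin δ ≈ 0.837.
p = a·p₁ + b·p₂ ≈ (-0.142, -0.194, 0.971); φ = arcsin(p_z) ≈ 76.10°, λ = atan2(p_y, p_x) ≈ -126.32°.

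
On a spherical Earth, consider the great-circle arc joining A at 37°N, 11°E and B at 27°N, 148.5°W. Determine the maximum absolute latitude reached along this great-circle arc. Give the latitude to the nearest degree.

The great circle lies in the plane with unit normal n̂ = (p₁ × p₂)/|p₁ × p₂|.
Here n̂_z ≈ -0.271; the vertex latitude is φ_max = arccos|n̂_z| ≈ 74.3°.
Check via Clairaut: cos φ_max = |cos φ₁| · sin C = cos(37.0°)·sin(19.8°) ≈ 0.271, again giving ≈ 74.3°.

≈ 74°N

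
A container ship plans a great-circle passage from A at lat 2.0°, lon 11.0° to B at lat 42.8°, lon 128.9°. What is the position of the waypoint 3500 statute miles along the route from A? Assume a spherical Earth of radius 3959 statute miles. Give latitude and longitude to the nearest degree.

≈ lat 36°, lon 52°

Convert each endpoint to a unit vector on the sphere (x = cos φ cos λ, y = cos φ sin λ, z = sin φ).
The central angle between the endpoints is δ = arccos(p₁·p₂) ≈ 1.896 rad (108.6°). The total great-circle distance is δ·R ≈ 1.896 × 3959 ≈ 7506 mi, so the target fraction is f = 3500/7506 ≈ 0.466.
Interpolate at f ≈ 0.466 with slerp weights a = sin((1−f)δ)/sin δ ≈ 0.895, b = sin(fδ)/sin δ ≈ 0.816.
p = a·p₁ + b·p₂ ≈ (0.502, 0.637, 0.586); φ = arcsin(p_z) ≈ 35.85°, λ = atan2(p_y, p_x) ≈ 51.76°.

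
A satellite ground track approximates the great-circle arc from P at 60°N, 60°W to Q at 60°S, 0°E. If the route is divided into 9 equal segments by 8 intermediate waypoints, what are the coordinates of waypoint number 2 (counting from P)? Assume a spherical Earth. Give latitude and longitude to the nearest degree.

≈ 34°N, 41°W

Convert each endpoint to a unit vector on the sphere (x = cos φ cos λ, y = cos φ sin λ, z = sin φ).
The central angle between the endpoints is δ = arccos(p₁·p₂) ≈ 2.246 rad (128.7°).
Interpolate at f = 2/9 with slerp weights a = sin((1−f)δ)/sin δ ≈ 1.261, b = sin(fδ)/sin δ ≈ 0.613.
p = a·p₁ + b·p₂ ≈ (0.622, -0.546, 0.561); φ = arcsin(p_z) ≈ 34.14°, λ = atan2(p_y, p_x) ≈ -41.29°.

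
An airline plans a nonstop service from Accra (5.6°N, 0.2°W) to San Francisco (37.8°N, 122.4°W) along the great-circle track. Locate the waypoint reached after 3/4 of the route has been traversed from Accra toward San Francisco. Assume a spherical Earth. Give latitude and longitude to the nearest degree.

≈ 45°N, 86°W

Convert each endpoint to a unit vector on the sphere (x = cos φ cos λ, y = cos φ sin λ, z = sin φ).
The central angle between the endpoints is δ = arccos(p₁·p₂) ≈ 1.938 rad (111.1°).
Interpolate at f = 3/4 with slerp weights a = sin((1−f)δ)/sin δ ≈ 0.499, b = sin(fδ)/sin δ ≈ 1.064.
p = a·p₁ + b·p₂ ≈ (0.046, -0.712, 0.701); φ = arcsin(p_z) ≈ 44.50°, λ = atan2(p_y, p_x) ≈ -86.29°.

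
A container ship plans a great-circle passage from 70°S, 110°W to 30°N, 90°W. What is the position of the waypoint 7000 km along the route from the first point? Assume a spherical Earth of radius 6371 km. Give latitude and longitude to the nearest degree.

Convert each endpoint to a unit vector on the sphere (x = cos φ cos λ, y = cos φ sin λ, z = sin φ).
The central angle between the endpoints is δ = arccos(p₁·p₂) ≈ 1.763 rad (101.0°). The total great-circle distance is δ·R ≈ 1.763 × 6371 ≈ 11235 km, so the target fraction is f = 7000/11235 ≈ 0.623.
Interpolate at f ≈ 0.623 with slerp weights a = sin((1−f)δ)/sin δ ≈ 0.629, b = sin(fδ)/sin δ ≈ 0.907.
p = a·p₁ + b·p₂ ≈ (-0.074, -0.988, -0.137); φ = arcsin(p_z) ≈ -7.87°, λ = atan2(p_y, p_x) ≈ -94.26°.

≈ 8°S, 94°W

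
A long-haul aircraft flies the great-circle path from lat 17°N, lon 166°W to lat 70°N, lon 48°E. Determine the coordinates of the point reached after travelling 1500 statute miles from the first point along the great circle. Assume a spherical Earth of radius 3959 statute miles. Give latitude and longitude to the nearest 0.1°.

≈ lat 38.2°N, lon 171.2°W

The haversine formula gives a central angle δ ≈ 1.567 rad (89.8°) between the endpoints. The total great-circle distance is δ·R ≈ 1.567 × 3959 ≈ 6205 mi, so the target fraction is f = 1500/6205 ≈ 0.242.
Interpolate at f ≈ 0.242 with slerp weights a = sin((1−f)δ)/sin δ ≈ 0.928, b = sin(fδ)/sin δ ≈ 0.370.
p = a·p₁ + b·p₂ ≈ (-0.776, -0.121, 0.619); φ = arcsin(p_z) ≈ 38.23°, λ = atan2(p_y, p_x) ≈ -171.17°.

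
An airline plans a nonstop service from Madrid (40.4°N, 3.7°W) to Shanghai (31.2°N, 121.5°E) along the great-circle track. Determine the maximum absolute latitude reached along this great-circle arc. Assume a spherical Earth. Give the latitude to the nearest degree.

The great circle lies in the plane with unit normal n̂ = (p₁ × p₂)/|p₁ × p₂|.
Here n̂_z ≈ +0.533; the vertex latitude is φ_max = arccos|n̂_z| ≈ 57.8°.
Check via Clairaut: cos φ_max = |cos φ₁| · sin C = cos(40.4°)·sin(44.4°) ≈ 0.533, again giving ≈ 57.8°.

≈ 58°N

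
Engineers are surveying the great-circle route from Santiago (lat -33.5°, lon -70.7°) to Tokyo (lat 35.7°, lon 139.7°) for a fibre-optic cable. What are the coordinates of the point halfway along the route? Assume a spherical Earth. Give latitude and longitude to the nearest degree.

≈ lat 4°, lon -143°

Convert each endpoint to a unit vector on the sphere (x = cos φ cos λ, y = cos φ sin λ, z = sin φ).
The central angle between the endpoints is δ = arccos(p₁·p₂) ≈ 2.705 rad (155.0°).
Interpolate at f = 1/2 with slerp weights a = sin((1−f)δ)/sin δ ≈ 2.308, b = sin(fδ)/sin δ ≈ 2.308.
p = a·p₁ + b·p₂ ≈ (-0.793, -0.604, 0.073); φ = arcsin(p_z) ≈ 4.18°, λ = atan2(p_y, p_x) ≈ -142.71°.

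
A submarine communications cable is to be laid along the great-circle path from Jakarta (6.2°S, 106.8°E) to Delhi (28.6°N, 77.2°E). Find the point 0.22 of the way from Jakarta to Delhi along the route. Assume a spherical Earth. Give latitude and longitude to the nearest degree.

Convert each endpoint to a unit vector on the sphere (x = cos φ cos λ, y = cos φ sin λ, z = sin φ).
The central angle between the endpoints is δ = arccos(p₁·p₂) ≈ 0.785 rad (45.0°).
Interpolate at f = 0.22 with slerp weights a = sin((1−f)δ)/sin δ ≈ 0.813, b = sin(fδ)/sin δ ≈ 0.243.
p = a·p₁ + b·p₂ ≈ (-0.186, 0.982, 0.029); φ = arcsin(p_z) ≈ 1.64°, λ = atan2(p_y, p_x) ≈ 100.75°.

≈ (2°N, 101°E)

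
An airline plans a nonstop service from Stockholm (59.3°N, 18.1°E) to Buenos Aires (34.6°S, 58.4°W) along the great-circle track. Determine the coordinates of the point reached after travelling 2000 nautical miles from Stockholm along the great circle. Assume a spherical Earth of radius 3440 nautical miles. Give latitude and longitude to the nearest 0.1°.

Write both endpoints as unit vectors p₁, p₂ with components (cos φ cos λ, cos φ sin λ, sin φ).
The central angle between the endpoints is δ = arccos(p₁·p₂) ≈ 1.972 rad (113.0°). The total great-circle distance is δ·R ≈ 1.972 × 3440 ≈ 6782 nmi, so the target fraction is f = 2000/6782 ≈ 0.295.
Interpolate at f ≈ 0.295 with slerp weights a = sin((1−f)δ)/sin δ ≈ 1.068, b = sin(fδ)/sin δ ≈ 0.596.
p = a·p₁ + b·p₂ ≈ (0.776, -0.249, 0.580); φ = arcsin(p_z) ≈ 35.45°, λ = atan2(p_y, p_x) ≈ -17.78°.

≈ (35.4°N, 17.8°W)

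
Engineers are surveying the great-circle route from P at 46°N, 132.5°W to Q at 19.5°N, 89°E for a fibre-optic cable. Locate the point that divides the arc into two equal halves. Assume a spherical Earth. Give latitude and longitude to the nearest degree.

≈ 59°N, 136°E

From cos δ = sin φ₁ sin φ₂ + cos φ₁ cos φ₂ cos Δλ, the central angle is δ ≈ 1.824 rad (104.5°).
Interpolate at f = 1/2 with slerp weights a = sin((1−f)δ)/sin δ ≈ 0.817, b = sin(fδ)/sin δ ≈ 0.817.
p = a·p₁ + b·p₂ ≈ (-0.370, 0.351, 0.860); φ = arcsin(p_z) ≈ 59.32°, λ = atan2(p_y, p_x) ≈ 136.46°.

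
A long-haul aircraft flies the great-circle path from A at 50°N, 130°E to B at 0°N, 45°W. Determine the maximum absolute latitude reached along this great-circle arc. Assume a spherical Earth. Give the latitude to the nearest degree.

The great circle lies in the plane with unit normal n̂ = (p₁ × p₂)/|p₁ × p₂|.
Here n̂_z ≈ -0.073; the vertex latitude is φ_max = arccos|n̂_z| ≈ 85.8°.
Check via Clairaut: cos φ_max = |cos φ₁| · sin C = cos(50.0°)·sin(6.5°) ≈ 0.073, again giving ≈ 85.8°.

≈ 86°N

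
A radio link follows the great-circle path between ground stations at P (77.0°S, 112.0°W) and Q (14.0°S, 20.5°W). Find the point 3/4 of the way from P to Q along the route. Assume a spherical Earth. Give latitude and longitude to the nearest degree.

≈ (33°S, 26°W)

Convert each endpoint to a unit vector on the sphere (x = cos φ cos λ, y = cos φ sin λ, z = sin φ).
The central angle between the endpoints is δ = arccos(p₁·p₂) ≈ 1.339 rad (76.7°).
Interpolate at f = 3/4 with slerp weights a = sin((1−f)δ)/sin δ ≈ 0.338, b = sin(fδ)/sin δ ≈ 0.867.
p = a·p₁ + b·p₂ ≈ (0.759, -0.365, -0.539); φ = arcsin(p_z) ≈ -32.59°, λ = atan2(p_y, p_x) ≈ -25.67°.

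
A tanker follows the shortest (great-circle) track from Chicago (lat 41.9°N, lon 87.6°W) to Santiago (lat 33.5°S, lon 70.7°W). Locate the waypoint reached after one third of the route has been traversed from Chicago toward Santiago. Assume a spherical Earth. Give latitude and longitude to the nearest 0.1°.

Convert each endpoint to a unit vector on the sphere (x = cos φ cos λ, y = cos φ sin λ, z = sin φ).
The central angle between the endpoints is δ = arccos(p₁·p₂) ≈ 1.344 rad (77.0°).
Interpolate at f = 1/3 with slerp weights a = sin((1−f)δ)/sin δ ≈ 0.801, b = sin(fδ)/sin δ ≈ 0.444.
p = a·p₁ + b·p₂ ≈ (0.147, -0.946, 0.290); φ = arcsin(p_z) ≈ 16.85°, λ = atan2(p_y, p_x) ≈ -81.14°.

≈ lat 16.8°N, lon 81.1°W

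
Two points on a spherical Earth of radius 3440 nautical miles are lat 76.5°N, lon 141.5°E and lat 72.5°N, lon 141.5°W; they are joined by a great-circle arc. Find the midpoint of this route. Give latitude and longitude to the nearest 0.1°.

The haversine formula gives a central angle δ ≈ 0.339 rad (19.4°) between the endpoints.
Interpolate at f = 1/2 with slerp weights a = sin((1−f)δ)/sin δ ≈ 0.507, b = sin(fδ)/sin δ ≈ 0.507.
p = a·p₁ + b·p₂ ≈ (-0.212, -0.021, 0.977); φ = arcsin(p_z) ≈ 77.70°, λ = atan2(p_y, p_x) ≈ -174.28°.

≈ lat 77.7°N, lon 174.3°W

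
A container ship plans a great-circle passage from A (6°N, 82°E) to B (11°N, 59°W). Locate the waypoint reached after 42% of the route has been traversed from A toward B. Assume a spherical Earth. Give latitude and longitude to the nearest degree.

The haversine formula gives a central angle δ ≈ 2.402 rad (137.6°) between the endpoints.
Interpolate at f = 0.42 with slerp weights a = sin((1−f)δ)/sin δ ≈ 1.460, b = sin(fδ)/sin δ ≈ 1.256.
p = a·p₁ + b·p₂ ≈ (0.837, 0.382, 0.392); φ = arcsin(p_z) ≈ 23.09°, λ = atan2(p_y, p_x) ≈ 24.52°.

≈ (23°N, 25°E)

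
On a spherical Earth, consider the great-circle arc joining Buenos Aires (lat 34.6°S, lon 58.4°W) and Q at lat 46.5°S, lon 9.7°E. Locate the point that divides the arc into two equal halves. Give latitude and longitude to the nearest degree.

≈ lat 46°S, lon 28°W

The haversine formula gives a central angle δ ≈ 0.898 rad (51.4°) between the endpoints.
Interpolate at f = 1/2 with slerp weights a = sin((1−f)δ)/sin δ ≈ 0.555, b = sin(fδ)/sin δ ≈ 0.555.
p = a·p₁ + b·p₂ ≈ (0.616, -0.325, -0.718); φ = arcsin(p_z) ≈ -45.87°, λ = atan2(p_y, p_x) ≈ -27.80°.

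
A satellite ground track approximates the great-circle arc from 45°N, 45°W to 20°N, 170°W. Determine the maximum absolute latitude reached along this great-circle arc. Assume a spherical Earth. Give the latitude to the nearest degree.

≈ 57°N

The great circle lies in the plane with unit normal n̂ = (p₁ × p₂)/|p₁ × p₂|.
Here n̂_z ≈ -0.550; the vertex latitude is φ_max = arccos|n̂_z| ≈ 56.7°.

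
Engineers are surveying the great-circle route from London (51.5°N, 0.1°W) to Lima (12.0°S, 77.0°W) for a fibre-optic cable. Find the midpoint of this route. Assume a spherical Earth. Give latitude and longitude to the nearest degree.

Write both endpoints as unit vectors p₁, p₂ with components (cos φ cos λ, cos φ sin λ, sin φ).
The central angle between the endpoints is δ = arccos(p₁·p₂) ≈ 1.596 rad (91.4°).
Interpolate at f = 1/2 with slerp weights a = sin((1−f)δ)/sin δ ≈ 0.716, b = sin(fδ)/sin δ ≈ 0.716.
p = a·p₁ + b·p₂ ≈ (0.603, -0.683, 0.411); φ = arcsin(p_z) ≈ 24.30°, λ = atan2(p_y, p_x) ≈ -48.55°.

≈ 24°N, 49°W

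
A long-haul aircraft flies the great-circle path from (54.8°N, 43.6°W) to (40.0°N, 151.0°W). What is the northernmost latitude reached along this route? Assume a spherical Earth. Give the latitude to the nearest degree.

The great circle lies in the plane with unit normal n̂ = (p₁ × p₂)/|p₁ × p₂|.
Here n̂_z ≈ -0.458; the vertex latitude is φ_max = arccos|n̂_z| ≈ 62.7°.
Check via Clairaut: cos φ_max = |cos φ₁| · sin C = cos(54.8°)·sin(52.7°) ≈ 0.458, again giving ≈ 62.7°.

≈ 63°N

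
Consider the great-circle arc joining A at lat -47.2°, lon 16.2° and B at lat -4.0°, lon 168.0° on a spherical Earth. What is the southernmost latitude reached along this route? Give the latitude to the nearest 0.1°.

The great circle lies in the plane with unit normal n̂ = (p₁ × p₂)/|p₁ × p₂|.
Here n̂_z ≈ +0.382; the vertex latitude is φ_max = arccos|n̂_z| ≈ 67.5°.
Check via Clairaut: cos φ_max = |cos φ₁| · sin C = cos(47.2°)·sin(145.8°) ≈ 0.382, again giving ≈ 67.5°.

≈ -67.5°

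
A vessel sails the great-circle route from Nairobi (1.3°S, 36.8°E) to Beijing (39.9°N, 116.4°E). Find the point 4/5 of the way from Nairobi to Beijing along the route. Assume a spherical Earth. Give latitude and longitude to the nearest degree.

≈ (36°N, 96°E)

Write both endpoints as unit vectors p₁, p₂ with components (cos φ cos λ, cos φ sin λ, sin φ).
The central angle between the endpoints is δ = arccos(p₁·p₂) ≈ 1.447 rad (82.9°).
Interpolate at f = 4/5 with slerp weights a = sin((1−f)δ)/sin δ ≈ 0.288, b = sin(fδ)/sin δ ≈ 0.923.
p = a·p₁ + b·p₂ ≈ (-0.085, 0.806, 0.585); φ = arcsin(p_z) ≈ 35.83°, λ = atan2(p_y, p_x) ≈ 95.99°.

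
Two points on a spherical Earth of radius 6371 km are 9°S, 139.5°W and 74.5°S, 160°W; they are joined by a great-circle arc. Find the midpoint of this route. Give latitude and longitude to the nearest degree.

Write both endpoints as unit vectors p₁, p₂ with components (cos φ cos λ, cos φ sin λ, sin φ).
The central angle between the endpoints is δ = arccos(p₁·p₂) ≈ 1.161 rad (66.5°).
Interpolate at f = 1/2 with slerp weights a = sin((1−f)δ)/sin δ ≈ 0.598, b = sin(fδ)/sin δ ≈ 0.598.
p = a·p₁ + b·p₂ ≈ (-0.599, -0.438, -0.670); φ = arcsin(p_z) ≈ -42.06°, λ = atan2(p_y, p_x) ≈ -143.82°.

≈ 42°S, 144°W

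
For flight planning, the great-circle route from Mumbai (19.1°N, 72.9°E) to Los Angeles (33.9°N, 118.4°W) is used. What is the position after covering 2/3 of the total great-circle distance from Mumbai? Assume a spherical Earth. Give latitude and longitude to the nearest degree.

≈ 73°N, 149°W

From cos δ = sin φ₁ sin φ₂ + cos φ₁ cos φ₂ cos Δλ, the central angle is δ ≈ 2.198 rad (125.9°).
Interpolate at f = 2/3 with slerp weights a = sin((1−f)δ)/sin δ ≈ 0.826, b = sin(fδ)/sin δ ≈ 1.228.
p = a·p₁ + b·p₂ ≈ (-0.255, -0.151, 0.955); φ = arcsin(p_z) ≈ 72.76°, λ = atan2(p_y, p_x) ≈ -149.45°.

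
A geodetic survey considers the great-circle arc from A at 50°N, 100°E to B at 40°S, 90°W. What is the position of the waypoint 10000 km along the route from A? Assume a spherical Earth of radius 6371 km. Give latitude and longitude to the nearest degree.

≈ 30°N, 127°W

Convert each endpoint to a unit vector on the sphere (x = cos φ cos λ, y = cos φ sin λ, z = sin φ).
The central angle between the endpoints is δ = arccos(p₁·p₂) ≈ 2.928 rad (167.8°). The total great-circle distance is δ·R ≈ 2.928 × 6371 ≈ 18656 km, so the target fraction is f = 10000/18656 ≈ 0.536.
Interpolate at f ≈ 0.536 with slerp weights a = sin((1−f)δ)/sin δ ≈ 4.617, b = sin(fδ)/sin δ ≈ 4.723.
p = a·p₁ + b·p₂ ≈ (-0.515, -0.695, 0.501); φ = arcsin(p_z) ≈ 30.07°, λ = atan2(p_y, p_x) ≈ -126.55°.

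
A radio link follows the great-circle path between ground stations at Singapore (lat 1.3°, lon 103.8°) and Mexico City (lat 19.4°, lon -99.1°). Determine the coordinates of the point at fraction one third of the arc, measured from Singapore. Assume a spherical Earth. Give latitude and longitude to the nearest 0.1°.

≈ lat 32.9°, lon 144.9°

From cos δ = sin φ₁ sin φ₂ + cos φ₁ cos φ₂ cos Δλ, the central angle is δ ≈ 2.608 rad (149.4°).
Interpolate at f = 1/3 with slerp weights a = sin((1−f)δ)/sin δ ≈ 1.939, b = sin(fδ)/sin δ ≈ 1.503.
p = a·p₁ + b·p₂ ≈ (-0.687, 0.483, 0.543); φ = arcsin(p_z) ≈ 32.90°, λ = atan2(p_y, p_x) ≈ 144.86°.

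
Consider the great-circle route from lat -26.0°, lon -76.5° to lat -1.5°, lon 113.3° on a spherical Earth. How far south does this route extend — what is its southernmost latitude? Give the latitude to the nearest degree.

The great circle lies in the plane with unit normal n̂ = (p₁ × p₂)/|p₁ × p₂|.
Here n̂_z ≈ -0.315; the vertex latitude is φ_max = arccos|n̂_z| ≈ 71.7°.

≈ -72°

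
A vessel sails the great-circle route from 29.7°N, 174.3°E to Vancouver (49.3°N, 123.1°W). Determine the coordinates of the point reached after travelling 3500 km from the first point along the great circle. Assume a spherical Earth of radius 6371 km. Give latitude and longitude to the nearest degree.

≈ 46°N, 151°W

Convert each endpoint to a unit vector on the sphere (x = cos φ cos λ, y = cos φ sin λ, z = sin φ).
The central angle between the endpoints is δ = arccos(p₁·p₂) ≈ 0.881 rad (50.5°). The total great-circle distance is δ·R ≈ 0.881 × 6371 ≈ 5614 km, so the target fraction is f = 3500/5614 ≈ 0.623.
Interpolate at f ≈ 0.623 with slerp weights a = sin((1−f)δ)/sin δ ≈ 0.422, b = sin(fδ)/sin δ ≈ 0.677.
p = a·p₁ + b·p₂ ≈ (-0.606, -0.333, 0.722); φ = arcsin(p_z) ≈ 46.25°, λ = atan2(p_y, p_x) ≈ -151.19°.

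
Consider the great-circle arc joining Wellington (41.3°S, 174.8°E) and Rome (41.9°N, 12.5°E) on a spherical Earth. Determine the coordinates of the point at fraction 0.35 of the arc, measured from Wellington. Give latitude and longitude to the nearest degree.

Convert each endpoint to a unit vector on the sphere (x = cos φ cos λ, y = cos φ sin λ, z = sin φ).
The central angle between the endpoints is δ = arccos(p₁·p₂) ≈ 2.911 rad (166.8°).
Interpolate at f = 0.35 with slerp weights a = sin((1−f)δ)/sin δ ≈ 4.147, b = sin(fδ)/sin δ ≈ 3.722.
p = a·p₁ + b·p₂ ≈ (-0.399, 0.882, -0.252); φ = arcsin(p_z) ≈ -14.59°, λ = atan2(p_y, p_x) ≈ 114.32°.

≈ 15°S, 114°E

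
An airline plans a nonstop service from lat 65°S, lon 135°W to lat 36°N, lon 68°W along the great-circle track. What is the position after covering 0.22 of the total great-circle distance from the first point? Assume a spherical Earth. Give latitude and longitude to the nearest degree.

≈ lat 46°S, lon 106°W

Write both endpoints as unit vectors p₁, p₂ with components (cos φ cos λ, cos φ sin λ, sin φ).
The central angle between the endpoints is δ = arccos(p₁·p₂) ≈ 1.981 rad (113.5°).
Interpolate at f = 0.22 with slerp weights a = sin((1−f)δ)/sin δ ≈ 1.090, b = sin(fδ)/sin δ ≈ 0.460.
p = a·p₁ + b·p₂ ≈ (-0.186, -0.671, -0.717); φ = arcsin(p_z) ≈ -45.85°, λ = atan2(p_y, p_x) ≈ -105.51°.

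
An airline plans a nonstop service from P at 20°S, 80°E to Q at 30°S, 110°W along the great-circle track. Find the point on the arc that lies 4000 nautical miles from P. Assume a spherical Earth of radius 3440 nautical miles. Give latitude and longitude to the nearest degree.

≈ 79°S, 150°E

Convert each endpoint to a unit vector on the sphere (x = cos φ cos λ, y = cos φ sin λ, z = sin φ).
The central angle between the endpoints is δ = arccos(p₁·p₂) ≈ 2.253 rad (129.1°). The total great-circle distance is δ·R ≈ 2.253 × 3440 ≈ 7750 nmi, so the target fraction is f = 4000/7750 ≈ 0.516.
Interpolate at f ≈ 0.516 with slerp weights a = sin((1−f)δ)/sin δ ≈ 1.142, b = sin(fδ)/sin δ ≈ 1.182.
p = a·p₁ + b·p₂ ≈ (-0.164, 0.095, -0.982); φ = arcsin(p_z) ≈ -79.09°, λ = atan2(p_y, p_x) ≈ 149.96°.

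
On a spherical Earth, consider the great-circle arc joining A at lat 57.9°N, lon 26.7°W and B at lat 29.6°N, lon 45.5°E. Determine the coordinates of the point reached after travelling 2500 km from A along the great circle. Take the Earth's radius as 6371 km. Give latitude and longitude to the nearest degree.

The haversine formula gives a central angle δ ≈ 0.977 rad (56.0°) between the endpoints. The total great-circle distance is δ·R ≈ 0.977 × 6371 ≈ 6223 km, so the target fraction is f = 2500/6223 ≈ 0.402.
Interpolate at f ≈ 0.402 with slerp weights a = sin((1−f)δ)/sin δ ≈ 0.666, b = sin(fδ)/sin δ ≈ 0.461.
p = a·p₁ + b·p₂ ≈ (0.597, 0.127, 0.792); φ = arcsin(p_z) ≈ 52.36°, λ = atan2(p_y, p_x) ≈ 12.02°.

≈ lat 52°N, lon 12°E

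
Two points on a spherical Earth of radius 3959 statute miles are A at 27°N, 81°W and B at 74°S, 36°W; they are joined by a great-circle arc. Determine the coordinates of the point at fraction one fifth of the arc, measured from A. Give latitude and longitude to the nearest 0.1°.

From cos δ = sin φ₁ sin φ₂ + cos φ₁ cos φ₂ cos Δλ, the central angle is δ ≈ 1.837 rad (105.2°).
Interpolate at f = 1/5 with slerp weights a = sin((1−f)δ)/sin δ ≈ 1.031, b = sin(fδ)/sin δ ≈ 0.372.
p = a·p₁ + b·p₂ ≈ (0.227, -0.968, 0.110); φ = arcsin(p_z) ≈ 6.33°, λ = atan2(p_y, p_x) ≈ -76.81°.

≈ 6.3°N, 76.8°W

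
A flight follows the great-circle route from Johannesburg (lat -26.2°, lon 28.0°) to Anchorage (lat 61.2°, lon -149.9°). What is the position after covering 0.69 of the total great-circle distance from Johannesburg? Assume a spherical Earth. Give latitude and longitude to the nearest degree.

Convert each endpoint to a unit vector on the sphere (x = cos φ cos λ, y = cos φ sin λ, z = sin φ).
The central angle between the endpoints is δ = arccos(p₁·p₂) ≈ 2.530 rad (145.0°).
Interpolate at f = 0.69 with slerp weights a = sin((1−f)δ)/sin δ ≈ 1.231, b = sin(fδ)/sin δ ≈ 1.716.
p = a·p₁ + b·p₂ ≈ (0.260, 0.104, 0.960); φ = arcsin(p_z) ≈ 73.74°, λ = atan2(p_y, p_x) ≈ 21.79°.

≈ lat 74°, lon 22°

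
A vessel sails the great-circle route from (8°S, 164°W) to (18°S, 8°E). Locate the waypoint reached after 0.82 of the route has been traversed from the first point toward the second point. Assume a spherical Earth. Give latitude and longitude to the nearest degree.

Write both endpoints as unit vectors p₁, p₂ with components (cos φ cos λ, cos φ sin λ, sin φ).
The central angle between the endpoints is δ = arccos(p₁·p₂) ≈ 2.667 rad (152.8°).
Interpolate at f = 0.82 with slerp weights a = sin((1−f)δ)/sin δ ≈ 1.011, b = sin(fδ)/sin δ ≈ 1.787.
p = a·p₁ + b·p₂ ≈ (0.720, -0.040, -0.693); φ = arcsin(p_z) ≈ -43.86°, λ = atan2(p_y, p_x) ≈ -3.15°.

≈ (44°S, 3°W)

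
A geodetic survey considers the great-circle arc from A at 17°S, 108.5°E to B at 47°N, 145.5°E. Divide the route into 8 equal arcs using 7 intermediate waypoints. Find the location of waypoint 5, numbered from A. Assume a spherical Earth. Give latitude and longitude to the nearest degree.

Write both endpoints as unit vectors p₁, p₂ with components (cos φ cos λ, cos φ sin λ, sin φ).
The central angle between the endpoints is δ = arccos(p₁·p₂) ≈ 1.259 rad (72.1°).
Interpolate at f = 5/8 with slerp weights a = sin((1−f)δ)/sin δ ≈ 0.478, b = sin(fδ)/sin δ ≈ 0.744.
p = a·p₁ + b·p₂ ≈ (-0.563, 0.721, 0.404); φ = arcsin(p_z) ≈ 23.85°, λ = atan2(p_y, p_x) ≈ 128.00°.

≈ 24°N, 128°E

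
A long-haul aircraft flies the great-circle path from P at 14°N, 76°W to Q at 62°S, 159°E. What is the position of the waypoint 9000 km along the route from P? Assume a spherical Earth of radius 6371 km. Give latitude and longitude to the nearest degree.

≈ 55°S, 126°W

From cos δ = sin φ₁ sin φ₂ + cos φ₁ cos φ₂ cos Δλ, the central angle is δ ≈ 2.066 rad (118.4°). The total great-circle distance is δ·R ≈ 2.066 × 6371 ≈ 13160 km, so the target fraction is f = 9000/13160 ≈ 0.684.
Interpolate at f ≈ 0.684 with slerp weights a = sin((1−f)δ)/sin δ ≈ 0.690, b = sin(fδ)/sin δ ≈ 1.122.
p = a·p₁ + b·p₂ ≈ (-0.330, -0.461, -0.824); φ = arcsin(p_z) ≈ -55.46°, λ = atan2(p_y, p_x) ≈ -125.57°.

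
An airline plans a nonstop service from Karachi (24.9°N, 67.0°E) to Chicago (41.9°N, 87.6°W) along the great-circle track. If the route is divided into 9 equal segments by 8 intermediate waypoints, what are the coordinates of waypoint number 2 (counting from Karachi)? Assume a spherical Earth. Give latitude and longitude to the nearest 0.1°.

Convert each endpoint to a unit vector on the sphere (x = cos φ cos λ, y = cos φ sin λ, z = sin φ).
The central angle between the endpoints is δ = arccos(p₁·p₂) ≈ 1.906 rad (109.2°).
Interpolate at f = 2/9 with slerp weights a = sin((1−f)δ)/sin δ ≈ 1.055, b = sin(fδ)/sin δ ≈ 0.435.
p = a·p₁ + b·p₂ ≈ (0.387, 0.557, 0.735); φ = arcsin(p_z) ≈ 47.28°, λ = atan2(p_y, p_x) ≈ 55.18°.

≈ 47.3°N, 55.2°E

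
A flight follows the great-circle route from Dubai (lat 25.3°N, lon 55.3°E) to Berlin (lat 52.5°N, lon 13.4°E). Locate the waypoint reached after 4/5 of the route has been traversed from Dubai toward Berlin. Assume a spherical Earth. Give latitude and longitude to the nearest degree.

≈ lat 48°N, lon 25°E

From cos δ = sin φ₁ sin φ₂ + cos φ₁ cos φ₂ cos Δλ, the central angle is δ ≈ 0.725 rad (41.5°).
Interpolate at f = 4/5 with slerp weights a = sin((1−f)δ)/sin δ ≈ 0.218, b = sin(fδ)/sin δ ≈ 0.826.
p = a·p₁ + b·p₂ ≈ (0.602, 0.279, 0.749); φ = arcsin(p_z) ≈ 48.48°, λ = atan2(p_y, p_x) ≈ 24.85°.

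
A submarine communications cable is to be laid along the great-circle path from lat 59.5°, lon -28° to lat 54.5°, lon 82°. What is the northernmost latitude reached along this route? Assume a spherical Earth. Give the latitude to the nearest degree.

≈ 70°

The great circle lies in the plane with unit normal n̂ = (p₁ × p₂)/|p₁ × p₂|.
Here n̂_z ≈ +0.346; the vertex latitude is φ_max = arccos|n̂_z| ≈ 69.7°.
Check via Clairaut: cos φ_max = |cos φ₁| · sin C = cos(59.5°)·sin(43.0°) ≈ 0.346, again giving ≈ 69.7°.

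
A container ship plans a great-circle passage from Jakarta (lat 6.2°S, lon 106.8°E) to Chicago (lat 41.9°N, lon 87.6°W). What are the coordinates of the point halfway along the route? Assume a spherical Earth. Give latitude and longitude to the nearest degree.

Write both endpoints as unit vectors p₁, p₂ with components (cos φ cos λ, cos φ sin λ, sin φ).
The central angle between the endpoints is δ = arccos(p₁·p₂) ≈ 2.480 rad (142.1°).
Interpolate at f = 1/2 with slerp weights a = sin((1−f)δ)/sin δ ≈ 1.539, b = sin(fδ)/sin δ ≈ 1.539.
p = a·p₁ + b·p₂ ≈ (-0.394, 0.320, 0.861); φ = arcsin(p_z) ≈ 59.48°, λ = atan2(p_y, p_x) ≈ 140.92°.

≈ lat 59°N, lon 141°E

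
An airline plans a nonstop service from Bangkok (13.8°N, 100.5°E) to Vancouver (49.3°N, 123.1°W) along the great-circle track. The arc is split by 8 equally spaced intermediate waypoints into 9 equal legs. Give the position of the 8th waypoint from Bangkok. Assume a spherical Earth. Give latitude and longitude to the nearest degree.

Convert each endpoint to a unit vector on the sphere (x = cos φ cos λ, y = cos φ sin λ, z = sin φ).
The central angle between the endpoints is δ = arccos(p₁·p₂) ≈ 1.852 rad (106.1°).
Interpolate at f = 8/9 with slerp weights a = sin((1−f)δ)/sin δ ≈ 0.213, b = sin(fδ)/sin δ ≈ 1.038.
p = a·p₁ + b·p₂ ≈ (-0.407, -0.364, 0.838); φ = arcsin(p_z) ≈ 56.90°, λ = atan2(p_y, p_x) ≈ -138.22°.

≈ (57°N, 138°W)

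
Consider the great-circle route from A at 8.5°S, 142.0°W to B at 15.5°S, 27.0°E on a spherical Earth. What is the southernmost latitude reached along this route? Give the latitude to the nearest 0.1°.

≈ 65.8°S

The great circle lies in the plane with unit normal n̂ = (p₁ × p₂)/|p₁ × p₂|.
Here n̂_z ≈ +0.410; the vertex latitude is φ_max = arccos|n̂_z| ≈ 65.8°.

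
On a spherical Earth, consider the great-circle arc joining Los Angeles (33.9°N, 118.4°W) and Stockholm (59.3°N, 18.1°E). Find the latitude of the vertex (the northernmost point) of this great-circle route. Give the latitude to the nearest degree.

The great circle lies in the plane with unit normal n̂ = (p₁ × p₂)/|p₁ × p₂|.
Here n̂_z ≈ +0.296; the vertex latitude is φ_max = arccos|n̂_z| ≈ 72.8°.
Check via Clairaut: cos φ_max = |cos φ₁| · sin C = cos(33.9°)·sin(20.9°) ≈ 0.296, again giving ≈ 72.8°.

≈ 73°N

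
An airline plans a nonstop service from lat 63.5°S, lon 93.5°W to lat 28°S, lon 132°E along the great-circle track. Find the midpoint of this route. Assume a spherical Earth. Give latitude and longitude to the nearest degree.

Write both endpoints as unit vectors p₁, p₂ with components (cos φ cos λ, cos φ sin λ, sin φ).
The central angle between the endpoints is δ = arccos(p₁·p₂) ≈ 1.426 rad (81.7°).
Interpolate at f = 1/2 with slerp weights a = sin((1−f)δ)/sin δ ≈ 0.661, b = sin(fδ)/sin δ ≈ 0.661.
p = a·p₁ + b·p₂ ≈ (-0.409, 0.139, -0.902); φ = arcsin(p_z) ≈ -64.42°, λ = atan2(p_y, p_x) ≈ 161.17°.

≈ lat 64°S, lon 161°E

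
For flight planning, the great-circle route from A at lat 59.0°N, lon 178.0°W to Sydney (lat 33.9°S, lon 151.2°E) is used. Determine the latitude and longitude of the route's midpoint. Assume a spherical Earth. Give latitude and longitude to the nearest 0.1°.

≈ lat 13.0°N, lon 162.9°E

From cos δ = sin φ₁ sin φ₂ + cos φ₁ cos φ₂ cos Δλ, the central angle is δ ≈ 1.682 rad (96.4°).
Interpolate at f = 1/2 with slerp weights a = sin((1−f)δ)/sin δ ≈ 0.750, b = sin(fδ)/sin δ ≈ 0.750.
p = a·p₁ + b·p₂ ≈ (-0.931, 0.286, 0.225); φ = arcsin(p_z) ≈ 12.98°, λ = atan2(p_y, p_x) ≈ 162.91°.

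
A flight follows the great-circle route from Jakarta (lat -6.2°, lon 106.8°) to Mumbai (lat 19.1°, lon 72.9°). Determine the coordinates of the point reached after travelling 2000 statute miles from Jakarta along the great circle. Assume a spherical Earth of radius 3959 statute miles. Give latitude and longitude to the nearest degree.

Write both endpoints as unit vectors p₁, p₂ with components (cos φ cos λ, cos φ sin λ, sin φ).
The central angle between the endpoints is δ = arccos(p₁·p₂) ≈ 0.731 rad (41.9°). The total great-circle distance is δ·R ≈ 0.731 × 3959 ≈ 2895 mi, so the target fraction is f = 2000/2895 ≈ 0.691.
Interpolate at f ≈ 0.691 with slerp weights a = sin((1−f)δ)/sin δ ≈ 0.336, b = sin(fδ)/sin δ ≈ 0.725.
p = a·p₁ + b·p₂ ≈ (0.105, 0.974, 0.201); φ = arcsin(p_z) ≈ 11.59°, λ = atan2(p_y, p_x) ≈ 83.85°.

≈ lat 12°, lon 84°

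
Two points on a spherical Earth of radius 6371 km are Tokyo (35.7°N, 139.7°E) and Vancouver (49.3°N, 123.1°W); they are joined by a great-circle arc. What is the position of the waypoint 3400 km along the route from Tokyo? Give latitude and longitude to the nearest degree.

Write both endpoints as unit vectors p₁, p₂ with components (cos φ cos λ, cos φ sin λ, sin φ).
The central angle between the endpoints is δ = arccos(p₁·p₂) ≈ 1.185 rad (67.9°). The total great-circle distance is δ·R ≈ 1.185 × 6371 ≈ 7551 km, so the target fraction is f = 3400/7551 ≈ 0.450.
Interpolate at f ≈ 0.450 with slerp weights a = sin((1−f)δ)/sin δ ≈ 0.655, b = sin(fδ)/sin δ ≈ 0.549.
p = a·p₁ + b·p₂ ≈ (-0.601, 0.044, 0.798); φ = arcsin(p_z) ≈ 52.95°, λ = atan2(p_y, p_x) ≈ 175.82°.

≈ 53°N, 176°E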